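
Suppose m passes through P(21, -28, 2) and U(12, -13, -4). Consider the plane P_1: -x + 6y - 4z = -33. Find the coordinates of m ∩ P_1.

(9, -8, -6)

A direction vector for m is U − P = (-9, 15, -6).
Substitute r = (21, -28, 2) + t(-9, 15, -6) into the plane: -197 + 123t = -33, so t = 4/3.
Intersection: (21, -28, 2) + (4/3)·(-9, 15, -6) = (9, -8, -6).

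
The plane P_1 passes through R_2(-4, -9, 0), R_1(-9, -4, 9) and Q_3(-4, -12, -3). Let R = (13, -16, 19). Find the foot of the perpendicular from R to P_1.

R_2R_1 = (-5, 5, 9), R_2Q_3 = (0, -3, -3); a normal to P_1 is R_2R_1 × R_2Q_3 = (12, -15, 15).
Using R_2: P_1 has equation 12x - 15y + 15z = 87.
Foot = R − λn with λ = (n·R − d)/|n|² = (681 − 87)/594 = 1.
Foot = (13, -16, 19) − 1·(12, -15, 15) = (1, -1, 4).

(1, -1, 4)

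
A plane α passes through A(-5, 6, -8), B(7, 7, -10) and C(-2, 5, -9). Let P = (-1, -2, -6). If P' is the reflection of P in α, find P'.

(-3, 2, -16)

AB = (12, 1, -2), AC = (3, -1, -1); a normal to α is AB × AC = (-3, 6, -15).
Using A: α has equation -3x + 6y - 15z = 171.
λ = (n·P − d)/|n|² = (81 − 171)/270 = -1/3.
Reflection = P − 2λn = (-1, -2, -6) − (-2/3)·(-3, 6, -15) = (-3, 2, -16).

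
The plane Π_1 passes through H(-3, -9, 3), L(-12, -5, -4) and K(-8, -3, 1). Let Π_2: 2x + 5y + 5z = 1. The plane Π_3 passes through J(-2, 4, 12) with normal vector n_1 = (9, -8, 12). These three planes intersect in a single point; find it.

HL = (-9, 4, -7), HK = (-5, 6, -2); a normal to Π_1 is HL × HK = (34, 17, -34).
Using H: Π_1 has equation 34x + 17y - 34z = -357.
Π_3: n_1·r = n_1·J gives 9x - 8y + 12z = 94.
Solving the 3×3 linear system 34x + 17y - 34z = -357, 2x + 5y + 5z = 1, 9x - 8y + 12z = 94 (e.g. by elimination or Cramer's rule, determinant = 5831) gives (-2, -5, 6).

(-2, -5, 6)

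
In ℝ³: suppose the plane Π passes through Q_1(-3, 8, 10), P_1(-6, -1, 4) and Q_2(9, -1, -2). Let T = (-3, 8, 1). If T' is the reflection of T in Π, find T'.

Q_1P_1 = (-3, -9, -6), Q_1Q_2 = (12, -9, -12); a normal to Π is Q_1P_1 × Q_1Q_2 = (54, -108, 135).
Using Q_1: Π has equation 54x - 108y + 135z = 324.
λ = (n·T − d)/|n|² = (-891 − 324)/32805 = -1/27.
Reflection = T − 2λn = (-3, 8, 1) − (-2/27)·(54, -108, 135) = (1, 0, 11).

(1, 0, 11)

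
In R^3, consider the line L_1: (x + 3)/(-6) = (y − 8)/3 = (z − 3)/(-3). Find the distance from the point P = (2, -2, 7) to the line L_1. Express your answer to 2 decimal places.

L_1 has direction (-6, 3, -3) through (-3, 8, 3).
Taking (-3, 8, 3) on L_1 with direction v = (-6, 3, -3): w = P − (-3, 8, 3) = (5, -10, 4), and w × v = (18, -9, -45).
Distance = |w × v| / |v| = √2430 / √54 ≈ 6.71.

6.71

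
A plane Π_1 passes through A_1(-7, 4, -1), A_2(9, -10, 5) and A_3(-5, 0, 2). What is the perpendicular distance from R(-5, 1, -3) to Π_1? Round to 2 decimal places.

A_1A_2 = (16, -14, 6), A_1A_3 = (2, -4, 3); a normal to Π_1 is A_1A_2 × A_1A_3 = (-18, -36, -36).
Using A_1: Π_1 has equation -18x - 36y - 36z = 18.
n·R − d = (-18)·(-5) + (-36)·(1) + (-36)·(-3) − 18 = 144; |n| = √2916.
Distance = |144| / √2916 = 144/√2916 ≈ 2.67.

2.67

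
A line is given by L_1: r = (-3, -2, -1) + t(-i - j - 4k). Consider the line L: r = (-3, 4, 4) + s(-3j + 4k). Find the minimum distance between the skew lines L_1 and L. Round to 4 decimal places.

2.3265

Common perpendicular direction n = (-1, -1, -4) × (0, -3, 4) = (-16, 4, 3).
With w = (-3, 4, 4) − (-3, -2, -1) = (0, 6, 5), w · n = 39.
Distance = |w · n| / |n| = |39| / √281 ≈ 2.3265.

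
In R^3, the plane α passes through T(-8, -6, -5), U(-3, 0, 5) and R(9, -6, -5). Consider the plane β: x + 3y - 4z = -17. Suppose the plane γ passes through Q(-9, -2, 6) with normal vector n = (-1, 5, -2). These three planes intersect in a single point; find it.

TU = (5, 6, 10), TR = (17, 0, 0); a normal to α is TU × TR = (0, 170, -102).
Using T: α has equation 170y - 102z = -510.
γ: n·r = n·Q gives -x + 5y - 2z = -13.
Solving the 3×3 linear system 170y - 102z = -510, x + 3y - 4z = -17, -x + 5y - 2z = -13 (e.g. by elimination or Cramer's rule, determinant = 204) gives (3, 0, 5).

(3, 0, 5)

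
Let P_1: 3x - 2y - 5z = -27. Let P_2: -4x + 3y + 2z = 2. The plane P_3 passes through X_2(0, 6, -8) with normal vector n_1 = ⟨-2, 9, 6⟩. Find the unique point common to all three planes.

(0, -4, 7)

P_3: n_1·r = n_1·X_2 gives -2x + 9y + 6z = 6.
Solving the 3×3 linear system 3x - 2y - 5z = -27, -4x + 3y + 2z = 2, -2x + 9y + 6z = 6 (e.g. by elimination or Cramer's rule, determinant = 110) gives (0, -4, 7).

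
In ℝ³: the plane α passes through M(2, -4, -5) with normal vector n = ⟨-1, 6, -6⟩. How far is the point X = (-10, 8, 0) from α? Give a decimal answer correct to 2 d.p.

α: n·r = n·M gives -x + 6y - 6z = 4.
n·X − d = (-1)·(-10) + (6)·(8) + (-6)·(0) − 4 = 54; |n| = √73.
Distance = |54| / √73 = 54/√73 ≈ 6.32.

6.32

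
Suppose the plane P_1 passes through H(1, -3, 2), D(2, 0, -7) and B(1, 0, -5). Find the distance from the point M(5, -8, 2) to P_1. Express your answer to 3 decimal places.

1.135

HD = (1, 3, -9), HB = (0, 3, -7); a normal to P_1 is HD × HB = (6, 7, 3).
Using H: P_1 has equation 6x + 7y + 3z = -9.
n·M − d = (6)·(5) + (7)·(-8) + (3)·(2) − (-9) = -11; |n| = √94.
Distance = |-11| / √94 = 11/√94 ≈ 1.135.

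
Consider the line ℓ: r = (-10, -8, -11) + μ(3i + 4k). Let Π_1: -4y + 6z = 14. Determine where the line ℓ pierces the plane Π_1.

Substitute r = (-10, -8, -11) + t(3, 0, 4) into the plane: -34 + 24t = 14, so t = 2.
Intersection: (-10, -8, -11) + 2·(3, 0, 4) = (-4, -8, -3).

(-4, -8, -3)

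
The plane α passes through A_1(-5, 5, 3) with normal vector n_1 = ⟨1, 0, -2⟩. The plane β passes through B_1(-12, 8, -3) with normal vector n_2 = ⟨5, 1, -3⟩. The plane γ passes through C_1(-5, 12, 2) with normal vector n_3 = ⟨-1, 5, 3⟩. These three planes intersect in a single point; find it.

α: n_1·r = n_1·A_1 gives x - 2z = -11.
β: n_2·r = n_2·B_1 gives 5x + y - 3z = -43.
γ: n_3·r = n_3·C_1 gives -x + 5y + 3z = 71.
Solving the 3×3 linear system x - 2z = -11, 5x + y - 3z = -43, -x + 5y + 3z = 71 (e.g. by elimination or Cramer's rule, determinant = -34) gives (-11, 12, 0).

(-11, 12, 0)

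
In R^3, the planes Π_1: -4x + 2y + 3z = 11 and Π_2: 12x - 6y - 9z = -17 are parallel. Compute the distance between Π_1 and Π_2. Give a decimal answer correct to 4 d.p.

0.9904

Rescale Π_2 by 1/(-3): -4x + 2y + 3z = 17/3. Then distance = |11 − (17/3)| / √29 ≈ 0.9904.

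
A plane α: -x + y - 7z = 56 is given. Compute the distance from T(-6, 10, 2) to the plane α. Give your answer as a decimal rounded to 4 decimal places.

7.5615

n·T − d = (-1)·(-6) + (1)·(10) + (-7)·(2) − 56 = -54; |n| = √51.
Distance = |-54| / √51 = 54/√51 ≈ 7.5615.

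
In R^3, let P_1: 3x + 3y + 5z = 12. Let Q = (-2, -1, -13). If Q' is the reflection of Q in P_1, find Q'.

λ = (n·Q − d)/|n|² = (-74 − 12)/43 = -2.
Reflection = Q − 2λn = (-2, -1, -13) − (-4)·(3, 3, 5) = (10, 11, 7).

(10, 11, 7)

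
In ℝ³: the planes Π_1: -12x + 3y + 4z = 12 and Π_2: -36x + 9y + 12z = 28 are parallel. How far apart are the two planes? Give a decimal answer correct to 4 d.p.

0.2051

Rescale Π_2 by 1/3: -12x + 3y + 4z = 28/3. Then distance = |12 − (28/3)| / √169 ≈ 0.2051.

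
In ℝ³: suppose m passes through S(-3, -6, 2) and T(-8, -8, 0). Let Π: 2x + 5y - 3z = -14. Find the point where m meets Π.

(7, -2, 6)

A direction vector for m is T − S = (-5, -2, -2).
Substitute r = (-3, -6, 2) + t(-5, -2, -2) into the plane: -42 + (-14)t = -14, so t = -2.
Intersection: (-3, -6, 2) + (-2)·(-5, -2, -2) = (7, -2, 6).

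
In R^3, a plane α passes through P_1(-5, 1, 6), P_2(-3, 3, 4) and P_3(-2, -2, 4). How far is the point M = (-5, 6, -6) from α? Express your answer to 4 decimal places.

8.5090

P_1P_2 = (2, 2, -2), P_1P_3 = (3, -3, -2); a normal to α is P_1P_2 × P_1P_3 = (-10, -2, -12).
Using P_1: α has equation -10x - 2y - 12z = -24.
n·M − d = (-10)·(-5) + (-2)·(6) + (-12)·(-6) − (-24) = 134; |n| = √248.
Distance = |134| / √248 = 134/√248 ≈ 8.5090.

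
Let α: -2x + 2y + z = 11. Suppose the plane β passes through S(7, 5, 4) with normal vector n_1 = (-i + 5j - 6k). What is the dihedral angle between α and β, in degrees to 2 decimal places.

β: n_1·r = n_1·S gives -x + 5y - 6z = -6.
cos θ = |n₁·n₂| / (|n₁||n₂|) = |6| / (√9 · √62).
θ = arccos(0.25400) ≈ 75.29°.

75.29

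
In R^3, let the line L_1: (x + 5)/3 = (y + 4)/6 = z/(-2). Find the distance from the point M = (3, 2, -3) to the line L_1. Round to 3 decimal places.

L_1 has direction (3, 6, -2) through (-5, -4, 0).
Taking (-5, -4, 0) on L_1 with direction v = (3, 6, -2): w = M − (-5, -4, 0) = (8, 6, -3), and w × v = (6, 7, 30).
Distance = |w × v| / |v| = √985 / √49 ≈ 4.484.

4.484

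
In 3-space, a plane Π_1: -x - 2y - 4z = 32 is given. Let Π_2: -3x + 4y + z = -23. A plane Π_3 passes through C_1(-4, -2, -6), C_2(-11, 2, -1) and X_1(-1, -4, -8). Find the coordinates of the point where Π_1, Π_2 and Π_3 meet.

(-4, -8, -3)

C_1C_2 = (-7, 4, 5), C_1X_1 = (3, -2, -2); a normal to Π_3 is C_1C_2 × C_1X_1 = (2, 1, 2).
Using C_1: Π_3 has equation 2x + y + 2z = -22.
Solving the 3×3 linear system -x - 2y - 4z = 32, -3x + 4y + z = -23, 2x + y + 2z = -22 (e.g. by elimination or Cramer's rule, determinant = 21) gives (-4, -8, -3).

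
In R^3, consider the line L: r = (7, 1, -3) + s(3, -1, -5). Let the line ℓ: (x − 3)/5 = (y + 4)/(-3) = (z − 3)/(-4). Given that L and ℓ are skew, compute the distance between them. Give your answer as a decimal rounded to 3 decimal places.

ℓ has direction (5, -3, -4) through (3, -4, 3).
Common perpendicular direction n = (3, -1, -5) × (5, -3, -4) = (-11, -13, -4).
With w = (3, -4, 3) − (7, 1, -3) = (-4, -5, 6), w · n = 85.
Distance = |w · n| / |n| = |85| / √306 ≈ 4.859.

4.859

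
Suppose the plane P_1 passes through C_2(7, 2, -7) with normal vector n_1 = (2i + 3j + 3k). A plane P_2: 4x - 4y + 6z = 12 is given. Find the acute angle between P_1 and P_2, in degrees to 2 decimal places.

68.78

P_1: n_1·r = n_1·C_2 gives 2x + 3y + 3z = -1.
cos θ = |n₁·n₂| / (|n₁||n₂|) = |14| / (√22 · √68).
θ = arccos(0.36196) ≈ 68.78°.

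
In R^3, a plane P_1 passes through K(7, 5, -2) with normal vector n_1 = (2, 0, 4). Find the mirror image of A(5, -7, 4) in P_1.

(1, -7, -4)

P_1: n_1·r = n_1·K gives 2x + 4z = 6.
λ = (n·A − d)/|n|² = (26 − 6)/20 = 1.
Reflection = A − 2λn = (5, -7, 4) − 2·(2, 0, 4) = (1, -7, -4).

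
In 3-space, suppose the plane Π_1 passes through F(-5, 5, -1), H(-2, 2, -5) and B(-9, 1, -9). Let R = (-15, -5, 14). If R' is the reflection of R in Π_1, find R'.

(-9, 25, -4)

FH = (3, -3, -4), FB = (-4, -4, -8); a normal to Π_1 is FH × FB = (8, 40, -24).
Using F: Π_1 has equation 8x + 40y - 24z = 184.
λ = (n·R − d)/|n|² = (-656 − 184)/2240 = -3/8.
Reflection = R − 2λn = (-15, -5, 14) − (-3/4)·(8, 40, -24) = (-9, 25, -4).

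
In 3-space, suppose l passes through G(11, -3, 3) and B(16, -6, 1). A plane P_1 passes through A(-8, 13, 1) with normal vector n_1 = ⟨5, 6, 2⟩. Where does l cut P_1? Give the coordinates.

A direction vector for l is B − G = (5, -3, -2).
P_1: n_1·r = n_1·A gives 5x + 6y + 2z = 40.
Substitute r = (11, -3, 3) + t(5, -3, -2) into the plane: 43 + 3t = 40, so t = -1.
Intersection: (11, -3, 3) + (-1)·(5, -3, -2) = (6, 0, 5).

(6, 0, 5)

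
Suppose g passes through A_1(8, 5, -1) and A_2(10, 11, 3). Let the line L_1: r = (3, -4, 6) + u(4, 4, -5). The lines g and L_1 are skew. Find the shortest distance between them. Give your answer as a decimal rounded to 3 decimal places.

A direction vector for g is A_2 − A_1 = (2, 6, 4).
Common perpendicular direction n = (2, 6, 4) × (4, 4, -5) = (-46, 26, -16).
With w = (3, -4, 6) − (8, 5, -1) = (-5, -9, 7), w · n = -116.
Distance = |w · n| / |n| = |-116| / √3048 ≈ 2.101.

2.101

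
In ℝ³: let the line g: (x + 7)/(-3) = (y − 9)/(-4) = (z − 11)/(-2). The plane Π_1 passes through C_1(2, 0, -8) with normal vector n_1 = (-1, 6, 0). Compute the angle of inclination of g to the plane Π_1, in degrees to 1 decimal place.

39.9

g has direction (-3, -4, -2) through (-7, 9, 11).
Π_1: n_1·r = n_1·C_1 gives -x + 6y = -2.
sin θ = |n·v| / (|n||v|) = |-21| / (√37 · √29) = 0.64109.
θ ≈ 39.9°.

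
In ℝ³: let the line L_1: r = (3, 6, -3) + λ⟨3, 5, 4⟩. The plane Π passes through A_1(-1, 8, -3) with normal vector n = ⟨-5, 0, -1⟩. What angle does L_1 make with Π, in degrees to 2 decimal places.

31.80

Π: n·r = n·A_1 gives -5x - z = 8.
sin θ = |n·v| / (|n||v|) = |-19| / (√26 · √50) = 0.52697.
θ ≈ 31.80°.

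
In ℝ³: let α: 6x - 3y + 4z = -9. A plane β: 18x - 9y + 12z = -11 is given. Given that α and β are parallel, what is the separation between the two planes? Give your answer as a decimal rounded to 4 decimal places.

0.6829

Rescale β by 1/3: 6x - 3y + 4z = -11/3. Then distance = |-9 − (-11/3)| / √61 ≈ 0.6829.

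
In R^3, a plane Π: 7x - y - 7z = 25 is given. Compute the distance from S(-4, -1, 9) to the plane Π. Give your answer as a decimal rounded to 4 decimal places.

11.5579

n·S − d = (7)·(-4) + (-1)·(-1) + (-7)·(9) − 25 = -115; |n| = √99.
Distance = |-115| / √99 = 115/√99 ≈ 11.5579.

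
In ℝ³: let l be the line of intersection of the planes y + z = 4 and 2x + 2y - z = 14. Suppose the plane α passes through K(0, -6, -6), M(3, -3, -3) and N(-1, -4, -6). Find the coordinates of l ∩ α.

Direction of l: (0, 1, 1) × (2, 2, -1) = (-3, 2, -2).
A point on l: solving the two plane equations with x = 3 gives (3, 4, 0).
KM = (3, 3, 3), KN = (-1, 2, 0); a normal to α is KM × KN = (-6, -3, 9).
Using K: α has equation -6x - 3y + 9z = -36.
Substitute r = (3, 4, 0) + t(-3, 2, -2) into the plane: -30 + (-6)t = -36, so t = 1.
Intersection: (3, 4, 0) + 1·(-3, 2, -2) = (0, 6, -2).

(0, 6, -2)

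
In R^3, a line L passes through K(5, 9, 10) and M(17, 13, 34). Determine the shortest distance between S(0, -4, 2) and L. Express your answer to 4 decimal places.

A direction vector for L is M − K = (12, 4, 24).
Taking (5, 9, 10) on L with direction v = (12, 4, 24): w = S − (5, 9, 10) = (-5, -13, -8), and w × v = (-280, 24, 136).
Distance = |w × v| / |v| = √97472 / √736 ≈ 11.5080.

11.5080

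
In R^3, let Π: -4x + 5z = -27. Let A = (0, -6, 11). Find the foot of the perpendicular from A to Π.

Foot = A − λn with λ = (n·A − d)/|n|² = (55 − (-27))/41 = 2.
Foot = (0, -6, 11) − 2·(-4, 0, 5) = (8, -6, 1).

(8, -6, 1)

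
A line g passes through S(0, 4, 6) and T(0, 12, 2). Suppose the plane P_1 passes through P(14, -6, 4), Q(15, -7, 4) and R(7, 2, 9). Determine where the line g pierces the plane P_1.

A direction vector for g is T − S = (0, 8, -4).
PQ = (1, -1, 0), PR = (-7, 8, 5); a normal to P_1 is PQ × PR = (-5, -5, 1).
Using P: P_1 has equation -5x - 5y + z = -36.
Substitute r = (0, 4, 6) + t(0, 8, -4) into the plane: -14 + (-44)t = -36, so t = 1/2.
Intersection: (0, 4, 6) + (1/2)·(0, 8, -4) = (0, 8, 4).

(0, 8, 4)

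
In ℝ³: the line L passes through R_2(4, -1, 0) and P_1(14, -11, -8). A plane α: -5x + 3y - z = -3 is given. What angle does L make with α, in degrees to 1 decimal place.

A direction vector for L is P_1 − R_2 = (10, -10, -8).
sin θ = |n·v| / (|n||v|) = |-72| / (√35 · √264) = 0.74903.
θ ≈ 48.5°.

48.5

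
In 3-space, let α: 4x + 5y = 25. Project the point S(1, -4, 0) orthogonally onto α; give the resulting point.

(5, 1, 0)

Foot = S − λn with λ = (n·S − d)/|n|² = (-16 − 25)/41 = -1.
Foot = (1, -4, 0) − (-1)·(4, 5, 0) = (5, 1, 0).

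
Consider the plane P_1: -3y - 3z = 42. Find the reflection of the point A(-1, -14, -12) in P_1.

λ = (n·A − d)/|n|² = (78 − 42)/18 = 2.
Reflection = A − 2λn = (-1, -14, -12) − 4·(0, -3, -3) = (-1, -2, 0).

(-1, -2, 0)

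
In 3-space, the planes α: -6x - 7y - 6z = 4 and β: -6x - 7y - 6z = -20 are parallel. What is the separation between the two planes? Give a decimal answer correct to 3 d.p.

2.182

Same normal n = (-6, -7, -6) with |n| = √121; distance = |4 − (-20)| / |n| = 24/√121 ≈ 2.182.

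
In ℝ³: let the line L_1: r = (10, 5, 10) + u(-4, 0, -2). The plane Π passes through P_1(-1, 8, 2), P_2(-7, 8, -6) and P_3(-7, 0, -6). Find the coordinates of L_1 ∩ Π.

P_1P_2 = (-6, 0, -8), P_1P_3 = (-6, -8, -8); a normal to Π is P_1P_2 × P_1P_3 = (-64, 0, 48).
Using P_1: Π has equation -64x + 48z = 160.
Substitute r = (10, 5, 10) + t(-4, 0, -2) into the plane: -160 + 160t = 160, so t = 2.
Intersection: (10, 5, 10) + 2·(-4, 0, -2) = (2, 5, 6).

(2, 5, 6)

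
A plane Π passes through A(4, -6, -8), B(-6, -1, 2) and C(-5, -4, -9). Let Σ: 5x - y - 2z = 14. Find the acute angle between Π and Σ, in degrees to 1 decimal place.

82.6

AB = (-10, 5, 10), AC = (-9, 2, -1); a normal to Π is AB × AC = (-25, -100, 25).
Using A: Π has equation -25x - 100y + 25z = 300.
cos θ = |n₁·n₂| / (|n₁||n₂|) = |-75| / (√11250 · √30).
θ = arccos(0.12910) ≈ 82.6°.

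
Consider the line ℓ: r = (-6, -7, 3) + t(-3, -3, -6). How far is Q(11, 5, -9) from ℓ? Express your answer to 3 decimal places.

Taking (-6, -7, 3) on ℓ with direction v = (-3, -3, -6): w = Q − (-6, -7, 3) = (17, 12, -12), and w × v = (-108, 138, -15).
Distance = |w × v| / |v| = √30933 / √54 ≈ 23.934.

23.934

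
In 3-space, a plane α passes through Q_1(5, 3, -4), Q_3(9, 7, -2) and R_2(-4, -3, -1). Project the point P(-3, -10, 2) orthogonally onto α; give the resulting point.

(-7, -5, 0)

Q_1Q_3 = (4, 4, 2), Q_1R_2 = (-9, -6, 3); a normal to α is Q_1Q_3 × Q_1R_2 = (24, -30, 12).
Using Q_1: α has equation 24x - 30y + 12z = -18.
Foot = P − λn with λ = (n·P − d)/|n|² = (252 − (-18))/1620 = 1/6.
Foot = (-3, -10, 2) − (1/6)·(24, -30, 12) = (-7, -5, 0).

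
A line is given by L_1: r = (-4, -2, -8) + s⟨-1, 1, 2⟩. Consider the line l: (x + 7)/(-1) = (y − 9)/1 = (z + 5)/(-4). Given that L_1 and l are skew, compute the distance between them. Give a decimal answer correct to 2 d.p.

l has direction (-1, 1, -4) through (-7, 9, -5).
Common perpendicular direction n = (-1, 1, 2) × (-1, 1, -4) = (-6, -6, 0).
With w = (-7, 9, -5) − (-4, -2, -8) = (-3, 11, 3), w · n = -48.
Distance = |w · n| / |n| = |-48| / √72 ≈ 5.66.

5.66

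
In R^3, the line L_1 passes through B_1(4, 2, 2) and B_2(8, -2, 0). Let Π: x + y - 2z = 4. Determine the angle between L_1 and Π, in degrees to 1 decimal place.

15.8

A direction vector for L_1 is B_2 − B_1 = (4, -4, -2).
sin θ = |n·v| / (|n||v|) = |4| / (√6 · √36) = 0.27217.
θ ≈ 15.8°.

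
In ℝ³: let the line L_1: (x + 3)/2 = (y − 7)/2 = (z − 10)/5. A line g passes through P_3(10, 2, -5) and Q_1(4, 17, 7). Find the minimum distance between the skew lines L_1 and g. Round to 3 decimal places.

11.989

L_1 has direction (2, 2, 5) through (-3, 7, 10).
A direction vector for g is Q_1 − P_3 = (-6, 15, 12).
Common perpendicular direction n = (2, 2, 5) × (-6, 15, 12) = (-51, -54, 42).
With w = (10, 2, -5) − (-3, 7, 10) = (13, -5, -15), w · n = -1023.
Distance = |w · n| / |n| = |-1023| / √7281 ≈ 11.989.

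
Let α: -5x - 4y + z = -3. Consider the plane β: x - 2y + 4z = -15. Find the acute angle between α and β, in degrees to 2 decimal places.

76.37

cos θ = |n₁·n₂| / (|n₁||n₂|) = |7| / (√42 · √21).
θ = arccos(0.23570) ≈ 76.37°.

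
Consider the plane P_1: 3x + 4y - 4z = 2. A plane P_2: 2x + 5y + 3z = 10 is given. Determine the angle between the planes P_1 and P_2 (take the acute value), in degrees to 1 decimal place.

cos θ = |n₁·n₂| / (|n₁||n₂|) = |14| / (√41 · √38).
θ = arccos(0.35469) ≈ 69.2°.

69.2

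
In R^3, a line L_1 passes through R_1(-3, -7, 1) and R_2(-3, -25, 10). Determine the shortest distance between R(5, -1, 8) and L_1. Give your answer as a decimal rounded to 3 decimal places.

A direction vector for L_1 is R_2 − R_1 = (0, -18, 9).
Taking (-3, -7, 1) on L_1 with direction v = (0, -18, 9): w = R − (-3, -7, 1) = (8, 6, 7), and w × v = (180, -72, -144).
Distance = |w × v| / |v| = √58320 / √405 ≈ 12.000.

12.000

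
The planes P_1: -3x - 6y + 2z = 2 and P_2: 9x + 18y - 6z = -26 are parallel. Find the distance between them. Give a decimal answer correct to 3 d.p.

Rescale P_2 by 1/(-3): -3x - 6y + 2z = 26/3. Then distance = |2 − (26/3)| / √49 ≈ 0.952.

0.952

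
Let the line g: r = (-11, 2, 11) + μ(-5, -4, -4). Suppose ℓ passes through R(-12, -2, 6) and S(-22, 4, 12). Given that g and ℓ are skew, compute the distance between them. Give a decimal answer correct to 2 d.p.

A direction vector for ℓ is S − R = (-10, 6, 6).
Common perpendicular direction n = (-5, -4, -4) × (-10, 6, 6) = (0, 70, -70).
With w = (-12, -2, 6) − (-11, 2, 11) = (-1, -4, -5), w · n = 70.
Distance = |w · n| / |n| = |70| / √9800 ≈ 0.71.

0.71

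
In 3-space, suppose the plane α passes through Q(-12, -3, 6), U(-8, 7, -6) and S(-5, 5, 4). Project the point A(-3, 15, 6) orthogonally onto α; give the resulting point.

QU = (4, 10, -12), QS = (7, 8, -2); a normal to α is QU × QS = (76, -76, -38).
Using Q: α has equation 76x - 76y - 38z = -912.
Foot = A − λn with λ = (n·A − d)/|n|² = (-1596 − (-912))/12996 = -1/19.
Foot = (-3, 15, 6) − (-1/19)·(76, -76, -38) = (1, 11, 4).

(1, 11, 4)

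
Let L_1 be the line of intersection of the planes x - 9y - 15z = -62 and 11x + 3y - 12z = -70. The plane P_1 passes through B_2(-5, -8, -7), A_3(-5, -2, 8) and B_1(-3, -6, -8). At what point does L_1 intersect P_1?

Direction of L_1: (1, -9, -15) × (11, 3, -12) = (153, -153, 102).
A point on L_1: solving the two plane equations with x = 7 gives (7, -9, 10).
B_2A_3 = (0, 6, 15), B_2B_1 = (2, 2, -1); a normal to P_1 is B_2A_3 × B_2B_1 = (-36, 30, -12).
Using B_2: P_1 has equation -36x + 30y - 12z = 24.
Substitute r = (7, -9, 10) + t(153, -153, 102) into the plane: -642 + (-11322)t = 24, so t = -1/17.
Intersection: (7, -9, 10) + (-1/17)·(153, -153, 102) = (-2, 0, 4).

(-2, 0, 4)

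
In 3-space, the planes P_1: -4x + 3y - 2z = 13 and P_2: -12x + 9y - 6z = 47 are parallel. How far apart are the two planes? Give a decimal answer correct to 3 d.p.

0.495

Rescale P_2 by 1/3: -4x + 3y - 2z = 47/3. Then distance = |13 − (47/3)| / √29 ≈ 0.495.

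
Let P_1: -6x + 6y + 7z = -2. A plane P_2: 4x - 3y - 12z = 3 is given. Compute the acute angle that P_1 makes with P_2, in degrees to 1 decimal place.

28.2

cos θ = |n₁·n₂| / (|n₁||n₂|) = |-126| / (√121 · √169).
θ = arccos(0.88112) ≈ 28.2°.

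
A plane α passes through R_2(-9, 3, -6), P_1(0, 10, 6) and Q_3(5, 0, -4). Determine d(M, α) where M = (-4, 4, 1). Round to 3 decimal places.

R_2P_1 = (9, 7, 12), R_2Q_3 = (14, -3, 2); a normal to α is R_2P_1 × R_2Q_3 = (50, 150, -125).
Using R_2: α has equation 50x + 150y - 125z = 750.
n·M − d = (50)·(-4) + (150)·(4) + (-125)·(1) − 750 = -475; |n| = √40625.
Distance = |-475| / √40625 = 475/√40625 ≈ 2.357.

2.357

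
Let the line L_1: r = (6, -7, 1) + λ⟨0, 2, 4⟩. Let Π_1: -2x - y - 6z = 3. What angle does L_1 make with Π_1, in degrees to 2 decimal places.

sin θ = |n·v| / (|n||v|) = |-26| / (√41 · √20) = 0.90796.
θ ≈ 65.22°.

65.22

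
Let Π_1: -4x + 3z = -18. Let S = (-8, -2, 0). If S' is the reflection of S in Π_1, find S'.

(8, -2, -12)

λ = (n·S − d)/|n|² = (32 − (-18))/25 = 2.
Reflection = S − 2λn = (-8, -2, 0) − 4·(-4, 0, 3) = (8, -2, -12).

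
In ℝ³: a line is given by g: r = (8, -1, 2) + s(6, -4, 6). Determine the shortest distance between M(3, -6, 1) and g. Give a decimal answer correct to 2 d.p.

Taking (8, -1, 2) on g with direction v = (6, -4, 6): w = M − (8, -1, 2) = (-5, -5, -1), and w × v = (-34, 24, 50).
Distance = |w × v| / |v| = √4232 / √88 ≈ 6.93.

6.93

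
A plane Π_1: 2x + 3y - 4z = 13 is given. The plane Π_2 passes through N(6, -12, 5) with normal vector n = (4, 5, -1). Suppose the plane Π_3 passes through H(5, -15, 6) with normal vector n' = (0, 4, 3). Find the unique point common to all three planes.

(-9, -3, -10)

Π_2: n·r = n·N gives 4x + 5y - z = -41.
Π_3: n'·r = n'·H gives 4y + 3z = -42.
Solving the 3×3 linear system 2x + 3y - 4z = 13, 4x + 5y - z = -41, 4y + 3z = -42 (e.g. by elimination or Cramer's rule, determinant = -62) gives (-9, -3, -10).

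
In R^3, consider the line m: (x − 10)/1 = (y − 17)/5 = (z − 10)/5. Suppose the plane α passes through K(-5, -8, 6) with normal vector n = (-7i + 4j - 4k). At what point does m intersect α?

m has direction (1, 5, 5) through (10, 17, 10).
α: n·r = n·K gives -7x + 4y - 4z = -21.
Substitute r = (10, 17, 10) + t(1, 5, 5) into the plane: -42 + (-7)t = -21, so t = -3.
Intersection: (10, 17, 10) + (-3)·(1, 5, 5) = (7, 2, -5).

(7, 2, -5)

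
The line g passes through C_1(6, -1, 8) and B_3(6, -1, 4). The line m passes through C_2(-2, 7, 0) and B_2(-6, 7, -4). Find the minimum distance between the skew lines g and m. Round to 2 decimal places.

8.00

A direction vector for g is B_3 − C_1 = (0, 0, -4).
A direction vector for m is B_2 − C_2 = (-4, 0, -4).
Common perpendicular direction n = (0, 0, -4) × (-4, 0, -4) = (0, 16, 0).
With w = (-2, 7, 0) − (6, -1, 8) = (-8, 8, -8), w · n = 128.
Distance = |w · n| / |n| = |128| / √256 ≈ 8.00.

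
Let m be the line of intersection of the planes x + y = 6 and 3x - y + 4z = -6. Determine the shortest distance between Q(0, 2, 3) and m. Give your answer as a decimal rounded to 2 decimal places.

Direction of m: (1, 1, 0) × (3, -1, 4) = (4, -4, -4).
A point on m: solving the two plane equations with x = 6 gives (6, 0, -6).
Taking (6, 0, -6) on m with direction v = (4, -4, -4): w = Q − (6, 0, -6) = (-6, 2, 9), and w × v = (28, 12, 16).
Distance = |w × v| / |v| = √1184 / √48 ≈ 4.97.

4.97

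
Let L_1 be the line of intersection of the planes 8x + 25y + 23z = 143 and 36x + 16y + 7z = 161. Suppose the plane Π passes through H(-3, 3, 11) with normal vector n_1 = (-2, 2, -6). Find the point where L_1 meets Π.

(4, -2, 7)

Direction of L_1: (8, 25, 23) × (36, 16, 7) = (-193, 772, -772).
A point on L_1: solving the two plane equations with x = 1 gives (1, 10, -5).
Π: n_1·r = n_1·H gives -2x + 2y - 6z = -54.
Substitute r = (1, 10, -5) + t(-193, 772, -772) into the plane: 48 + 6562t = -54, so t = -3/193.
Intersection: (1, 10, -5) + (-3/193)·(-193, 772, -772) = (4, -2, 7).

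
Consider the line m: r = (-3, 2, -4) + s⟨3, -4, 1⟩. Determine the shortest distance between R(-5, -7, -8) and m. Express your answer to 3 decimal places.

8.660

Taking (-3, 2, -4) on m with direction v = (3, -4, 1): w = R − (-3, 2, -4) = (-2, -9, -4), and w × v = (-25, -10, 35).
Distance = |w × v| / |v| = √1950 / √26 ≈ 8.660.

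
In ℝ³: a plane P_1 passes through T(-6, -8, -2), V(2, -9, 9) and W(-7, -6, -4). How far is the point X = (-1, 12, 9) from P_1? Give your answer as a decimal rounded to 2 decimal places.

6.47

TV = (8, -1, 11), TW = (-1, 2, -2); a normal to P_1 is TV × TW = (-20, 5, 15).
Using T: P_1 has equation -20x + 5y + 15z = 50.
n·X − d = (-20)·(-1) + (5)·(12) + (15)·(9) − 50 = 165; |n| = √650.
Distance = |165| / √650 = 165/√650 ≈ 6.47.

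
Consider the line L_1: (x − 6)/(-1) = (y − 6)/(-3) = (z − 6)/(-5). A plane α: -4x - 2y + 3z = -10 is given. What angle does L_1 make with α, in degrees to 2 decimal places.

L_1 has direction (-1, -3, -5) through (6, 6, 6).
sin θ = |n·v| / (|n||v|) = |-5| / (√29 · √35) = 0.15694.
θ ≈ 9.03°.

9.03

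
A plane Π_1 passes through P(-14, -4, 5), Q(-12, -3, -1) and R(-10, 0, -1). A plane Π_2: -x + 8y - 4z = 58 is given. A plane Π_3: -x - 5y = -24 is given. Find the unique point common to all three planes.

PQ = (2, 1, -6), PR = (4, 4, -6); a normal to Π_1 is PQ × PR = (18, -12, 4).
Using P: Π_1 has equation 18x - 12y + 4z = -184.
Solving the 3×3 linear system 18x - 12y + 4z = -184, -x + 8y - 4z = 58, -x - 5y = -24 (e.g. by elimination or Cramer's rule, determinant = -356) gives (-6, 6, -1).

(-6, 6, -1)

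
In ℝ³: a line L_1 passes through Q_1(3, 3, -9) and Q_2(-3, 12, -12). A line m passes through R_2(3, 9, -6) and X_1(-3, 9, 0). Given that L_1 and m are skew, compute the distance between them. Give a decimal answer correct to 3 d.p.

A direction vector for L_1 is Q_2 − Q_1 = (-6, 9, -3).
A direction vector for m is X_1 − R_2 = (-6, 0, 6).
Common perpendicular direction n = (-6, 9, -3) × (-6, 0, 6) = (54, 54, 54).
With w = (3, 9, -6) − (3, 3, -9) = (0, 6, 3), w · n = 486.
Distance = |w · n| / |n| = |486| / √8748 ≈ 5.196.

5.196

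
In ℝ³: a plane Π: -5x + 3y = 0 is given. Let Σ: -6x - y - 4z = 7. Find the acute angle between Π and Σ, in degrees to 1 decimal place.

50.5

cos θ = |n₁·n₂| / (|n₁||n₂|) = |27| / (√34 · √53).
θ = arccos(0.63604) ≈ 50.5°.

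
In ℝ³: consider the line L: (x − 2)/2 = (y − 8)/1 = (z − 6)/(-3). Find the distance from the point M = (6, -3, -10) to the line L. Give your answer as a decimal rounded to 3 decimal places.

15.759

L has direction (2, 1, -3) through (2, 8, 6).
Taking (2, 8, 6) on L with direction v = (2, 1, -3): w = M − (2, 8, 6) = (4, -11, -16), and w × v = (49, -20, 26).
Distance = |w × v| / |v| = √3477 / √14 ≈ 15.759.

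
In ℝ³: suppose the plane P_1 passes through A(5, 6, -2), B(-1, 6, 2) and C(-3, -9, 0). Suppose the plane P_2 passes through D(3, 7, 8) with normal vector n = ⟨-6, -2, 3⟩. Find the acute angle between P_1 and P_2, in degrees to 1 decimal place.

AB = (-6, 0, 4), AC = (-8, -15, 2); a normal to P_1 is AB × AC = (60, -20, 90).
Using A: P_1 has equation 60x - 20y + 90z = 0.
P_2: n·r = n·D gives -6x - 2y + 3z = -8.
cos θ = |n₁·n₂| / (|n₁||n₂|) = |-50| / (√12100 · √49).
θ = arccos(0.06494) ≈ 86.3°.

86.3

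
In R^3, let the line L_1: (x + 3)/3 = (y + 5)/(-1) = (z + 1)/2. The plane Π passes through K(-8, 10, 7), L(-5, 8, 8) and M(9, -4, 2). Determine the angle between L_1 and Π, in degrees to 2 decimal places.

L_1 has direction (3, -1, 2) through (-3, -5, -1).
KL = (3, -2, 1), KM = (17, -14, -5); a normal to Π is KL × KM = (24, 32, -8).
Using K: Π has equation 24x + 32y - 8z = 72.
sin θ = |n·v| / (|n||v|) = |24| / (√1664 · √14) = 0.15724.
θ ≈ 9.05°.

9.05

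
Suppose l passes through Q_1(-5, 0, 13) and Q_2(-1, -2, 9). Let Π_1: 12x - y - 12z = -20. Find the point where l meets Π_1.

A direction vector for l is Q_2 − Q_1 = (4, -2, -4).
Substitute r = (-5, 0, 13) + t(4, -2, -4) into the plane: -216 + 98t = -20, so t = 2.
Intersection: (-5, 0, 13) + 2·(4, -2, -4) = (3, -4, 5).

(3, -4, 5)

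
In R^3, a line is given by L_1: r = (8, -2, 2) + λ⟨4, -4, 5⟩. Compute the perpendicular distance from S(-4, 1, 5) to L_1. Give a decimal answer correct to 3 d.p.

Taking (8, -2, 2) on L_1 with direction v = (4, -4, 5): w = S − (8, -2, 2) = (-12, 3, 3), and w × v = (27, 72, 36).
Distance = |w × v| / |v| = √7209 / √57 ≈ 11.246.

11.246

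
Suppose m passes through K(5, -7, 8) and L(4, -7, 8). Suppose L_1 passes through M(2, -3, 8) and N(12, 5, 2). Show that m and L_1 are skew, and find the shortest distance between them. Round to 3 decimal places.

A direction vector for m is L − K = (-1, 0, 0).
A direction vector for L_1 is N − M = (10, 8, -6).
Common perpendicular direction n = (-1, 0, 0) × (10, 8, -6) = (0, -6, -8).
With w = (2, -3, 8) − (5, -7, 8) = (-3, 4, 0), w · n = -24.
Since n ≠ 0 the lines are not parallel, and w · n = -24 ≠ 0 so they do not intersect; hence they are skew.
Distance = |w · n| / |n| = |-24| / √100 ≈ 2.400.

2.400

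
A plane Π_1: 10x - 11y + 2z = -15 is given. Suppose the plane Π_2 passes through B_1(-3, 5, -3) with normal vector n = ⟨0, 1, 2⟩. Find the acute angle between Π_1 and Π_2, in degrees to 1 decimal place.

Π_2: n·r = n·B_1 gives y + 2z = -1.
cos θ = |n₁·n₂| / (|n₁||n₂|) = |-7| / (√225 · √5).
θ = arccos(0.20870) ≈ 78.0°.

78.0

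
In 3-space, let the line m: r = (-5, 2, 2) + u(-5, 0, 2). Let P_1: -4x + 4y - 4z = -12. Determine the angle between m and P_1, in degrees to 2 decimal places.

18.76

sin θ = |n·v| / (|n||v|) = |12| / (√48 · √29) = 0.32163.
θ ≈ 18.76°.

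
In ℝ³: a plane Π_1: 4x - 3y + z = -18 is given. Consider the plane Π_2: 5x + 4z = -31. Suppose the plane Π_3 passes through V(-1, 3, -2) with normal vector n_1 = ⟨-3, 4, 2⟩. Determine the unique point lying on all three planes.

Π_3: n_1·r = n_1·V gives -3x + 4y + 2z = 11.
Solving the 3×3 linear system 4x - 3y + z = -18, 5x + 4z = -31, -3x + 4y + 2z = 11 (e.g. by elimination or Cramer's rule, determinant = 22) gives (-7, -3, 1).

(-7, -3, 1)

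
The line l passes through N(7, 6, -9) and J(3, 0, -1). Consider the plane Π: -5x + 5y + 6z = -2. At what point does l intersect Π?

(1, -3, 3)

A direction vector for l is J − N = (-4, -6, 8).
Substitute r = (7, 6, -9) + t(-4, -6, 8) into the plane: -59 + 38t = -2, so t = 3/2.
Intersection: (7, 6, -9) + (3/2)·(-4, -6, 8) = (1, -3, 3).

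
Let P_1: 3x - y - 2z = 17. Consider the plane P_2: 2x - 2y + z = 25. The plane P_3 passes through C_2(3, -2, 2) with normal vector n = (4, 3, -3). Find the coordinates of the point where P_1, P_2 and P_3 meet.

P_3: n·r = n·C_2 gives 4x + 3y - 3z = 0.
Solving the 3×3 linear system 3x - y - 2z = 17, 2x - 2y + z = 25, 4x + 3y - 3z = 0 (e.g. by elimination or Cramer's rule, determinant = -29) gives (6, -5, 3).

(6, -5, 3)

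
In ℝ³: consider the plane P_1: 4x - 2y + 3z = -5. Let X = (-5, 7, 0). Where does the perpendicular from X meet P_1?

(-1, 5, 3)

Foot = X − λn with λ = (n·X − d)/|n|² = (-34 − (-5))/29 = -1.
Foot = (-5, 7, 0) − (-1)·(4, -2, 3) = (-1, 5, 3).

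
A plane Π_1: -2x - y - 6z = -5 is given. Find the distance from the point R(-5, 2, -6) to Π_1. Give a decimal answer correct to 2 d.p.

n·R − d = (-2)·(-5) + (-1)·(2) + (-6)·(-6) − (-5) = 49; |n| = √41.
Distance = |49| / √41 = 49/√41 ≈ 7.65.

7.65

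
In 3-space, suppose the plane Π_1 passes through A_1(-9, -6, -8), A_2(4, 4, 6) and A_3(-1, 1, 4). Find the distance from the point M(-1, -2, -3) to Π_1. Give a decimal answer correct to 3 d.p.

1.091

A_1A_2 = (13, 10, 14), A_1A_3 = (8, 7, 12); a normal to Π_1 is A_1A_2 × A_1A_3 = (22, -44, 11).
Using A_1: Π_1 has equation 22x - 44y + 11z = -22.
n·M − d = (22)·(-1) + (-44)·(-2) + (11)·(-3) − (-22) = 55; |n| = √2541.
Distance = |55| / √2541 = 55/√2541 ≈ 1.091.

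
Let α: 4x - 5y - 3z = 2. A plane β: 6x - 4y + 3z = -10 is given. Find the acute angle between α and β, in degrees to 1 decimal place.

50.7

cos θ = |n₁·n₂| / (|n₁||n₂|) = |35| / (√50 · √61).
θ = arccos(0.63375) ≈ 50.7°.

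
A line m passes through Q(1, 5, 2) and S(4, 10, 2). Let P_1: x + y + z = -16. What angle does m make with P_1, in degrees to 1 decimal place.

52.4

A direction vector for m is S − Q = (3, 5, 0).
sin θ = |n·v| / (|n||v|) = |8| / (√3 · √34) = 0.79212.
θ ≈ 52.4°.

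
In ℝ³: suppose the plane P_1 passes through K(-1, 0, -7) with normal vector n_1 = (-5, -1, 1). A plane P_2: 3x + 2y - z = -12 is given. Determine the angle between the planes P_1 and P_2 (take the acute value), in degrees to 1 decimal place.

22.2

P_1: n_1·r = n_1·K gives -5x - y + z = -2.
cos θ = |n₁·n₂| / (|n₁||n₂|) = |-18| / (√27 · √14).
θ = arccos(0.92582) ≈ 22.2°.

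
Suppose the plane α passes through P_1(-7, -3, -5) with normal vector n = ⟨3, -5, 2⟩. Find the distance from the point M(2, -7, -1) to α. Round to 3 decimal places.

α: n·r = n·P_1 gives 3x - 5y + 2z = -16.
n·M − d = (3)·(2) + (-5)·(-7) + (2)·(-1) − (-16) = 55; |n| = √38.
Distance = |55| / √38 = 55/√38 ≈ 8.922.

8.922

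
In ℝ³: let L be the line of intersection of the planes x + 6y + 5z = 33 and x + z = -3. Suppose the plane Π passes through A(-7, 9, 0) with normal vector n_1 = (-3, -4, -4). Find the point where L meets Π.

(-3, 6, 0)

Direction of L: (1, 6, 5) × (1, 0, 1) = (6, 4, -6).
A point on L: solving the two plane equations with x = -6 gives (-6, 4, 3).
Π: n_1·r = n_1·A gives -3x - 4y - 4z = -15.
Substitute r = (-6, 4, 3) + t(6, 4, -6) into the plane: -10 + (-10)t = -15, so t = 1/2.
Intersection: (-6, 4, 3) + (1/2)·(6, 4, -6) = (-3, 6, 0).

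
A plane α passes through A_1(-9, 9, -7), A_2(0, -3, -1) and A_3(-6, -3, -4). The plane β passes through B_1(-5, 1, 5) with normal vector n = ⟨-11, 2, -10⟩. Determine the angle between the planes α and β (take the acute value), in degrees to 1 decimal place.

75.4

A_1A_2 = (9, -12, 6), A_1A_3 = (3, -12, 3); a normal to α is A_1A_2 × A_1A_3 = (36, -9, -72).
Using A_1: α has equation 36x - 9y - 72z = 99.
β: n·r = n·B_1 gives -11x + 2y - 10z = 7.
cos θ = |n₁·n₂| / (|n₁||n₂|) = |306| / (√6561 · √225).
θ = arccos(0.25185) ≈ 75.4°.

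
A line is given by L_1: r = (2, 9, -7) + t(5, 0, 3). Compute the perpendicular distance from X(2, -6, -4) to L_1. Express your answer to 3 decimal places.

15.219

Taking (2, 9, -7) on L_1 with direction v = (5, 0, 3): w = X − (2, 9, -7) = (0, -15, 3), and w × v = (-45, 15, 75).
Distance = |w × v| / |v| = √7875 / √34 ≈ 15.219.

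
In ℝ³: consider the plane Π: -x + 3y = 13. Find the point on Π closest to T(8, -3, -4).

Foot = T − λn with λ = (n·T − d)/|n|² = (-17 − 13)/10 = -3.
Foot = (8, -3, -4) − (-3)·(-1, 3, 0) = (5, 6, -4).

(5, 6, -4)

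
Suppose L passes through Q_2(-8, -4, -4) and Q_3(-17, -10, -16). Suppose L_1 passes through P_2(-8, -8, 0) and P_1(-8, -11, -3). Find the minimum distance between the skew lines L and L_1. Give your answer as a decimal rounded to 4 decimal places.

A direction vector for L is Q_3 − Q_2 = (-9, -6, -12).
A direction vector for L_1 is P_1 − P_2 = (0, -3, -3).
Common perpendicular direction n = (-9, -6, -12) × (0, -3, -3) = (-18, -27, 27).
With w = (-8, -8, 0) − (-8, -4, -4) = (0, -4, 4), w · n = 216.
Distance = |w · n| / |n| = |216| / √1782 ≈ 5.1168.

5.1168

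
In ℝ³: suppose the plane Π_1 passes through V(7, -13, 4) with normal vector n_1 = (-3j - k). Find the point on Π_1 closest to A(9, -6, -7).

Π_1: n_1·r = n_1·V gives -3y - z = 35.
Foot = A − λn with λ = (n·A − d)/|n|² = (25 − 35)/10 = -1.
Foot = (9, -6, -7) − (-1)·(0, -3, -1) = (9, -9, -8).

(9, -9, -8)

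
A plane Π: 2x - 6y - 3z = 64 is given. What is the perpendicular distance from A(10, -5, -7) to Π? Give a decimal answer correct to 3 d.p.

1.000

n·A − d = (2)·(10) + (-6)·(-5) + (-3)·(-7) − 64 = 7; |n| = √49.
Distance = |7| / √49 = 7/√49 ≈ 1.000.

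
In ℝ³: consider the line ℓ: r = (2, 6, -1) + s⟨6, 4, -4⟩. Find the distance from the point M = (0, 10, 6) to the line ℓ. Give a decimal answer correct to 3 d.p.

Taking (2, 6, -1) on ℓ with direction v = (6, 4, -4): w = M − (2, 6, -1) = (-2, 4, 7), and w × v = (-44, 34, -32).
Distance = |w × v| / |v| = √4116 / √68 ≈ 7.780.

7.780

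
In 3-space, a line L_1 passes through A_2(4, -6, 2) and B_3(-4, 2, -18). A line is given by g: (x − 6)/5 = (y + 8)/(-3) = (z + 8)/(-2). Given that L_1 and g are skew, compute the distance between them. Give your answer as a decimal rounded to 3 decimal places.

1.719

A direction vector for L_1 is B_3 − A_2 = (-8, 8, -20).
g has direction (5, -3, -2) through (6, -8, -8).
Common perpendicular direction n = (-8, 8, -20) × (5, -3, -2) = (-76, -116, -16).
With w = (6, -8, -8) − (4, -6, 2) = (2, -2, -10), w · n = 240.
Distance = |w · n| / |n| = |240| / √19488 ≈ 1.719.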